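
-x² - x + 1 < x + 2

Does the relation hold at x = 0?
x = 0: LHS = -0² - 0 + 1 = 1, RHS = 0 + 2 = 2; 1 < 2 — holds

The relation is satisfied at x = 0.

Answer: Yes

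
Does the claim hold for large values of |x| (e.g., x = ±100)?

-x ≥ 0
x = 100: -100 ≥ 0 — FAILS
x = -100: LHS = -(-100) = 100; 100 ≥ 0 — holds

Answer: Partially: fails for x = 100, holds for x = -100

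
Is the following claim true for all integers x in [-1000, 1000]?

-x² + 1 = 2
The claim fails at x = 0:
x = 0: LHS = -0² + 1 = 1; 1 = 2 — FAILS

Because a single integer refutes it, the statement is false.

Answer: False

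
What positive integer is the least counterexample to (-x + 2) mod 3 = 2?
Testing positive integers:
x = 1: LHS = (-1 + 2) mod 3 = 1 mod 3 = 1; 1 = 2 — FAILS  ← smallest positive counterexample

Answer: x = 1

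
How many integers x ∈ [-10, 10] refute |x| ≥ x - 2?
Over all integers in [-10, 10], LHS − RHS is smallest at x = 0, where it equals 2:
x = 0: LHS = |0| = 0, RHS = 0 - 2 = -2; 0 ≥ -2 — holds
At the ends of the range:
x = -10: LHS = |-10| = 10, RHS = (-10) - 2 = -12; 10 ≥ -12 — holds
x = 10: LHS = |10| = 10, RHS = 10 - 2 = 8; 10 ≥ 8 — holds
Hence LHS − RHS is never negative, i.e. LHS ≥ RHS throughout, so the relation holds for every integer in [-10, 10].

No counterexample appears in that range.

Answer: 0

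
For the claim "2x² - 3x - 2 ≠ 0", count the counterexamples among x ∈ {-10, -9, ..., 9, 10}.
Counterexamples in [-10, 10]: {2}.

Counting them gives 1 values.

Answer: 1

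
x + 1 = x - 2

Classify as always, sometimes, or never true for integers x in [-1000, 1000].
Over all integers in [-1000, 1000], LHS − RHS is always positive; it is smallest at x = 0, where it equals 3:
x = 0: LHS = 0 + 1 = 1, RHS = 0 - 2 = -2; 1 = -2 — FAILS
At the ends of the range:
x = -1000: LHS = (-1000) + 1 = -999, RHS = (-1000) - 2 = -1002; -999 = -1002 — FAILS
x = 1000: LHS = 1000 + 1 = 1001, RHS = 1000 - 2 = 998; 1001 = 998 — FAILS
Hence LHS − RHS is never 0, i.e. the two sides are never equal, so the claimed relation (=) fails for every integer in [-1000, 1000].

No integer in the range satisfies it.

Answer: Never true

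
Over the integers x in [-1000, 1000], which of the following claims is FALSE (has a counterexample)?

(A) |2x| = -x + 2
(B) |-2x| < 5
(A) x = 0: LHS = |2·0| = |0| = 0, RHS = -0 + 2 = 2; 0 = 2 — FAILS
(B) x = 3: LHS = |-2·3| = |-6| = 6; 6 < 5 — FAILS

Answer: Both A and B are false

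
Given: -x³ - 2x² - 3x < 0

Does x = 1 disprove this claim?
Substitute x = 1 into the relation:
x = 1: LHS = -1³ - 2·1² - 3·1 = -6; -6 < 0 — holds

The claim holds here, so x = 1 is not a counterexample. (A counterexample exists elsewhere, e.g. x = 0.)

Answer: No, x = 1 is not a counterexample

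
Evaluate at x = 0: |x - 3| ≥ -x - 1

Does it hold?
x = 0: LHS = |0 - 3| = |-3| = 3, RHS = -0 - 1 = -1; 3 ≥ -1 — holds

The relation is satisfied at x = 0.

Answer: Yes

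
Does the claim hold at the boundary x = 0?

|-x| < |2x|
x = 0: LHS = |-0| = |0| = 0, RHS = |2·0| = |0| = 0; 0 < 0 — FAILS

The relation fails at x = 0, so x = 0 is a counterexample.

Answer: No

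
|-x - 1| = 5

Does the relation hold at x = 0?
x = 0: LHS = |-0 - 1| = |-1| = 1; 1 = 5 — FAILS

The relation fails at x = 0, so x = 0 is a counterexample.

Answer: No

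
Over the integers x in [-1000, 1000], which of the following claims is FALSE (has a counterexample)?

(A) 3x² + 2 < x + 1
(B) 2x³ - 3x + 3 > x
(A) x = 0: LHS = 3·0² + 2 = 2, RHS = 0 + 1 = 1; 2 < 1 — FAILS
(B) x = -2: LHS = 2·(-2)³ - 3·(-2) + 3 = -7; -7 > -2 — FAILS

Answer: Both A and B are false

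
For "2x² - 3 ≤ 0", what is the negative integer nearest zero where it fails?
Testing negative integers from -1 downward:
x = -1: LHS = 2·(-1)² - 3 = -1; -1 ≤ 0 — holds
x = -2: LHS = 2·(-2)² - 3 = 5; 5 ≤ 0 — FAILS  ← closest negative counterexample to 0

Answer: x = -2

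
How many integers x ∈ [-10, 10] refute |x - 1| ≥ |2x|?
Counterexamples in [-10, 10]: {-10, -9, -8, -7, -6, -5, -4, -3, -2, 1, 2, 3, 4, 5, 6, 7, 8, 9, 10}.

Counting them gives 19 values.

Answer: 19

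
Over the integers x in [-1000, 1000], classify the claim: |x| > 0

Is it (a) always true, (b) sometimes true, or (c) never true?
Holds at x = 1: LHS = |1| = 1; 1 > 0 — holds
Fails at x = 0: LHS = |0| = 0; 0 > 0 — FAILS
It is satisfied by some integers in the range but not all.

Answer: Sometimes true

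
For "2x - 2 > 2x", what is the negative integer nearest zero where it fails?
Testing negative integers from -1 downward:
x = -1: LHS = 2·(-1) - 2 = -4, RHS = 2·(-1) = -2; -4 > -2 — FAILS  ← closest negative counterexample to 0

Answer: x = -1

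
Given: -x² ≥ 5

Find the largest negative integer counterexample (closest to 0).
Testing negative integers from -1 downward:
x = -1: LHS = -(-1)² = -1; -1 ≥ 5 — FAILS  ← closest negative counterexample to 0

Answer: x = -1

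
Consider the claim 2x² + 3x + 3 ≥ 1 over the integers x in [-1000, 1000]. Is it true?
Over all integers in [-1000, 1000], LHS − RHS is smallest at x = -1, where it equals 1:
x = -1: LHS = 2·(-1)² + 3·(-1) + 3 = 2; 2 ≥ 1 — holds
At the ends of the range:
x = -1000: LHS = 2·(-1000)² + 3·(-1000) + 3 = 1997003; 1997003 ≥ 1 — holds
x = 1000: LHS = 2·1000² + 3·1000 + 3 = 2003003; 2003003 ≥ 1 — holds
Hence LHS − RHS is never negative, i.e. LHS ≥ RHS throughout, so the relation holds for every integer in [-1000, 1000].

No counterexample exists.

Answer: True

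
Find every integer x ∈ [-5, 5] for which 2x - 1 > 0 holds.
Holds for: {1, 2, 3, 4, 5}
Fails for: {-5, -4, -3, -2, -1, 0}

Answer: {1, 2, 3, 4, 5}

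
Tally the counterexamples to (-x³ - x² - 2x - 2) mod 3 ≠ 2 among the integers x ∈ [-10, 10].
For a polynomial with integer coefficients, its value mod 3 depends only on x mod 3, so it suffices to check one representative of each residue class, x = 0, 1, 2:
x = 0: LHS = (-0³ - 0² - 2·0 - 2) mod 3 = (-2) mod 3 = 1; 1 ≠ 2 — holds
x = 1: LHS = (-1³ - 1² - 2·1 - 2) mod 3 = (-6) mod 3 = 0; 0 ≠ 2 — holds
x = 2: LHS = (-2³ - 2² - 2·2 - 2) mod 3 = (-18) mod 3 = 0; 0 ≠ 2 — holds
The relation holds in every residue class, so the relation holds for every integer in [-10, 10].

No counterexample appears in that range.

Answer: 0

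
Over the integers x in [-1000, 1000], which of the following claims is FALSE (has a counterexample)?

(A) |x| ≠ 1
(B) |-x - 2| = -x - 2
(A) x = 1: LHS = |1| = 1; 1 ≠ 1 — FAILS
(B) x = 0: LHS = |-0 - 2| = |-2| = 2, RHS = -0 - 2 = -2; 2 = -2 — FAILS

Answer: Both A and B are false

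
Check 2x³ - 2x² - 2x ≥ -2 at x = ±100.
x = 100: LHS = 2·100³ - 2·100² - 2·100 = 1979800; 1979800 ≥ -2 — holds
x = -100: LHS = 2·(-100)³ - 2·(-100)² - 2·(-100) = -2019800; -2019800 ≥ -2 — FAILS

Answer: Partially: holds for x = 100, fails for x = -100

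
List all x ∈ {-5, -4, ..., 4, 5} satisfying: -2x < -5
Holds for: {3, 4, 5}
Fails for: {-5, -4, -3, -2, -1, 0, 1, 2}

Answer: {3, 4, 5}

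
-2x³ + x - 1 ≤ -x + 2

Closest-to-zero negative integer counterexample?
Testing negative integers from -1 downward:
x = -1: LHS = -2·(-1)³ + (-1) - 1 = 0, RHS = -(-1) + 2 = 3; 0 ≤ 3 — holds
x = -2: LHS = -2·(-2)³ + (-2) - 1 = 13, RHS = -(-2) + 2 = 4; 13 ≤ 4 — FAILS  ← closest negative counterexample to 0

Answer: x = -2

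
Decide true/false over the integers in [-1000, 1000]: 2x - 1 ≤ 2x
Over all integers in [-1000, 1000], LHS − RHS is largest at x = 0, where it equals -1:
x = 0: LHS = 2·0 - 1 = -1, RHS = 2·0 = 0; -1 ≤ 0 — holds
At the ends of the range:
x = -1000: LHS = 2·(-1000) - 1 = -2001, RHS = 2·(-1000) = -2000; -2001 ≤ -2000 — holds
x = 1000: LHS = 2·1000 - 1 = 1999, RHS = 2·1000 = 2000; 1999 ≤ 2000 — holds
Hence LHS − RHS is never positive, i.e. LHS ≤ RHS throughout, so the relation holds for every integer in [-1000, 1000].

No counterexample exists.

Answer: True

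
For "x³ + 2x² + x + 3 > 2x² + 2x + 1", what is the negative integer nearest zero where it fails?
Testing negative integers from -1 downward:
x = -1: LHS = (-1)³ + 2·(-1)² + (-1) + 3 = 3, RHS = 2·(-1)² + 2·(-1) + 1 = 1; 3 > 1 — holds
x = -2: LHS = (-2)³ + 2·(-2)² + (-2) + 3 = 1, RHS = 2·(-2)² + 2·(-2) + 1 = 5; 1 > 5 — FAILS  ← closest negative counterexample to 0

Answer: x = -2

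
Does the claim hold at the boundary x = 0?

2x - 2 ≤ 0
x = 0: LHS = 2·0 - 2 = -2; -2 ≤ 0 — holds

The relation is satisfied at x = 0.

Answer: Yes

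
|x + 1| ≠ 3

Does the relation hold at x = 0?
x = 0: LHS = |0 + 1| = |1| = 1; 1 ≠ 3 — holds

The relation is satisfied at x = 0.

Answer: Yes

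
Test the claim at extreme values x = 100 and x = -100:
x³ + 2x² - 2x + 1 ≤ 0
x = 100: LHS = 100³ + 2·100² - 2·100 + 1 = 1019801; 1019801 ≤ 0 — FAILS
x = -100: LHS = (-100)³ + 2·(-100)² - 2·(-100) + 1 = -979799; -979799 ≤ 0 — holds

Answer: Partially: fails for x = 100, holds for x = -100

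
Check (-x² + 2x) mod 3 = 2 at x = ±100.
x = 100: LHS = (-100² + 2·100) mod 3 = (-9800) mod 3 = 1; 1 = 2 — FAILS
x = -100: LHS = (-(-100)² + 2·(-100)) mod 3 = (-10200) mod 3 = 0; 0 = 2 — FAILS

Answer: No, fails for both x = 100 and x = -100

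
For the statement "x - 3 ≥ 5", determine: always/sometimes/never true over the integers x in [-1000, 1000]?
Holds at x = 8: LHS = 8 - 3 = 5; 5 ≥ 5 — holds
Fails at x = 0: LHS = 0 - 3 = -3; -3 ≥ 5 — FAILS
It is satisfied by some integers in the range but not all.

Answer: Sometimes true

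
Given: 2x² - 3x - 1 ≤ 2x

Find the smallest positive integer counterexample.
Testing positive integers:
x = 1: LHS = 2·1² - 3·1 - 1 = -2, RHS = 2·1 = 2; -2 ≤ 2 — holds
x = 2: LHS = 2·2² - 3·2 - 1 = 1, RHS = 2·2 = 4; 1 ≤ 4 — holds
x = 3: LHS = 2·3² - 3·3 - 1 = 8, RHS = 2·3 = 6; 8 ≤ 6 — FAILS  ← smallest positive counterexample

Answer: x = 3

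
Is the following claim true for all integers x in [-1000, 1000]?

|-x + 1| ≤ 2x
The claim fails at x = 0:
x = 0: LHS = |-0 + 1| = |1| = 1, RHS = 2·0 = 0; 1 ≤ 0 — FAILS

Because a single integer refutes it, the statement is false.

Answer: False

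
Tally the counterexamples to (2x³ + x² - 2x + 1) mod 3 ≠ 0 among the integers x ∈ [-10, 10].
For a polynomial with integer coefficients, its value mod 3 depends only on x mod 3, so it suffices to check one representative of each residue class, x = 0, 1, 2:
x = 0: LHS = (2·0³ + 0² - 2·0 + 1) mod 3 = 1 mod 3 = 1; 1 ≠ 0 — holds
x = 1: LHS = (2·1³ + 1² - 2·1 + 1) mod 3 = 2 mod 3 = 2; 2 ≠ 0 — holds
x = 2: LHS = (2·2³ + 2² - 2·2 + 1) mod 3 = 17 mod 3 = 2; 2 ≠ 0 — holds
The relation holds in every residue class, so the relation holds for every integer in [-10, 10].

No counterexample appears in that range.

Answer: 0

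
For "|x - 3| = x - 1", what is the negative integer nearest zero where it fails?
Testing negative integers from -1 downward:
x = -1: LHS = |(-1) - 3| = |-4| = 4, RHS = (-1) - 1 = -2; 4 = -2 — FAILS  ← closest negative counterexample to 0

Answer: x = -1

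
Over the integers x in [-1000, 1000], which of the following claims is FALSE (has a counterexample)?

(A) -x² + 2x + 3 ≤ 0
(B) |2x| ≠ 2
(A) x = 0: LHS = -0² + 2·0 + 3 = 3; 3 ≤ 0 — FAILS
(B) x = 1: LHS = |2·1| = |2| = 2; 2 ≠ 2 — FAILS

Answer: Both A and B are false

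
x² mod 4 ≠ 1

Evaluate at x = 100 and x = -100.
x = 100: LHS = (100²) mod 4 = 10000 mod 4 = 0; 0 ≠ 1 — holds
x = -100: LHS = ((-100)²) mod 4 = 10000 mod 4 = 0; 0 ≠ 1 — holds

Answer: Yes, holds for both x = 100 and x = -100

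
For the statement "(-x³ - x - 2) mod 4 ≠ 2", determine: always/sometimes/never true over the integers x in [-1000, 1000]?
Holds at x = 1: LHS = (-1³ - 1 - 2) mod 4 = (-4) mod 4 = 0; 0 ≠ 2 — holds
Fails at x = 0: LHS = (-0³ - 0 - 2) mod 4 = (-2) mod 4 = 2; 2 ≠ 2 — FAILS
It is satisfied by some integers in the range but not all.

Answer: Sometimes true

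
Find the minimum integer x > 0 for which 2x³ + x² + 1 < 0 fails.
Testing positive integers:
x = 1: LHS = 2·1³ + 1² + 1 = 4; 4 < 0 — FAILS  ← smallest positive counterexample

Answer: x = 1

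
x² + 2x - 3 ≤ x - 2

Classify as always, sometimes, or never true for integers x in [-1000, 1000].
Holds at x = 0: LHS = 0² + 2·0 - 3 = -3, RHS = 0 - 2 = -2; -3 ≤ -2 — holds
Fails at x = 1: LHS = 1² + 2·1 - 3 = 0, RHS = 1 - 2 = -1; 0 ≤ -1 — FAILS
It is satisfied by some integers in the range but not all.

Answer: Sometimes true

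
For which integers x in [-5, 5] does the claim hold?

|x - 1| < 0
An absolute value is never negative, so the left side is ≥ 0 for every x, while the right side is 0. Tightest case in [-5, 5] is x = 1:
x = 1: LHS = |1 - 1| = |0| = 0; 0 < 0 — FAILS
Hence LHS − RHS is never negative, i.e. LHS ≥ RHS throughout, so the claimed relation (<) fails for every integer in [-5, 5].

Answer: None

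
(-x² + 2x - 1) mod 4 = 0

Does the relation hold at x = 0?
x = 0: LHS = (-0² + 2·0 - 1) mod 4 = (-1) mod 4 = 3; 3 = 0 — FAILS

The relation fails at x = 0, so x = 0 is a counterexample.

Answer: No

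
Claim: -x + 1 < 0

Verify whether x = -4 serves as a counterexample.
Substitute x = -4 into the relation:
x = -4: LHS = -(-4) + 1 = 5; 5 < 0 — FAILS

Since the claim fails at x = -4, this value is a counterexample.

Answer: Yes, x = -4 is a counterexample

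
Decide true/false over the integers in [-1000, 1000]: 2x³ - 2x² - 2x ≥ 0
The claim fails at x = 1:
x = 1: LHS = 2·1³ - 2·1² - 2·1 = -2; -2 ≥ 0 — FAILS

Because a single integer refutes it, the statement is false.

Answer: False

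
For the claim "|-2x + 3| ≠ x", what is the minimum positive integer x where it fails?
Testing positive integers:
x = 1: LHS = |-2·1 + 3| = |1| = 1; 1 ≠ 1 — FAILS  ← smallest positive counterexample

Answer: x = 1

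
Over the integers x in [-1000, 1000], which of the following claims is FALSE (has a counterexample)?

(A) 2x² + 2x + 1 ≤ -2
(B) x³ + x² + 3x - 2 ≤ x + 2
(A) x = 0: LHS = 2·0² + 2·0 + 1 = 1; 1 ≤ -2 — FAILS
(B) x = 2: LHS = 2³ + 2² + 3·2 - 2 = 16, RHS = 2 + 2 = 4; 16 ≤ 4 — FAILS

Answer: Both A and B are false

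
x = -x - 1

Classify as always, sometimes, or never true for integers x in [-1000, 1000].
Track d = LHS − RHS over the integers in [-1000, 1000]. Equality would need d = 0, but d changes sign only between consecutive integers, jumping over 0:
x = -1: RHS = -(-1) - 1 = 0; -1 = 0 — FAILS  (d = -1)
x = 0: RHS = -0 - 1 = -1; 0 = -1 — FAILS  (d = 1)
Away from these crossings d keeps a constant sign, and checking every integer in [-1000, 1000] confirms d ≠ 0 throughout. Hence the two sides are never equal, so the claimed relation (=) fails for every integer in [-1000, 1000].

No integer in the range satisfies it.

Answer: Never true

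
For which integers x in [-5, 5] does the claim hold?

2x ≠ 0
Holds for: {-5, -4, -3, -2, -1, 1, 2, 3, 4, 5}
Fails for: {0}

Answer: {-5, -4, -3, -2, -1, 1, 2, 3, 4, 5}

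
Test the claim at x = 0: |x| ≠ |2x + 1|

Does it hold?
x = 0: LHS = |0| = 0, RHS = |2·0 + 1| = |1| = 1; 0 ≠ 1 — holds

The relation is satisfied at x = 0.

Answer: Yes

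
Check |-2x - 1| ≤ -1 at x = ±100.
x = 100: LHS = |-2·100 - 1| = |-201| = 201; 201 ≤ -1 — FAILS
x = -100: LHS = |-2·(-100) - 1| = |199| = 199; 199 ≤ -1 — FAILS

Answer: No, fails for both x = 100 and x = -100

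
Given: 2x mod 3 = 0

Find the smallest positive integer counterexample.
Testing positive integers:
x = 1: LHS = (2·1) mod 3 = 2 mod 3 = 2; 2 = 0 — FAILS  ← smallest positive counterexample

Answer: x = 1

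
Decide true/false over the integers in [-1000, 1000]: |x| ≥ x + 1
The claim fails at x = 0:
x = 0: LHS = |0| = 0, RHS = 0 + 1 = 1; 0 ≥ 1 — FAILS

Because a single integer refutes it, the statement is false.

Answer: False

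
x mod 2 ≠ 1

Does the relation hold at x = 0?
x = 0: LHS = 0 mod 2 = 0; 0 ≠ 1 — holds

The relation is satisfied at x = 0.

Answer: Yes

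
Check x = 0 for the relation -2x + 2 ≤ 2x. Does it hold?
x = 0: LHS = -2·0 + 2 = 2, RHS = 2·0 = 0; 2 ≤ 0 — FAILS

The relation fails at x = 0, so x = 0 is a counterexample.

Answer: No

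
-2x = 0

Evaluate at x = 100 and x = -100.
x = 100: LHS = -2·100 = -200; -200 = 0 — FAILS
x = -100: LHS = -2·(-100) = 200; 200 = 0 — FAILS

Answer: No, fails for both x = 100 and x = -100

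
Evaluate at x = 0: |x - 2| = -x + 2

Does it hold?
x = 0: LHS = |0 - 2| = |-2| = 2, RHS = -0 + 2 = 2; 2 = 2 — holds

The relation is satisfied at x = 0.

Answer: Yes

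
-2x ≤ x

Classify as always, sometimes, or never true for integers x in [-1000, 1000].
Holds at x = 0: LHS = -2·0 = 0; 0 ≤ 0 — holds
Fails at x = -1: LHS = -2·(-1) = 2; 2 ≤ -1 — FAILS
It is satisfied by some integers in the range but not all.

Answer: Sometimes true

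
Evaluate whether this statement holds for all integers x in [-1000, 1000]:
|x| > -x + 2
The claim fails at x = 0:
x = 0: LHS = |0| = 0, RHS = -0 + 2 = 2; 0 > 2 — FAILS

Because a single integer refutes it, the statement is false.

Answer: False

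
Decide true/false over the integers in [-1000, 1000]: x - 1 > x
The claim fails at x = 0:
x = 0: LHS = 0 - 1 = -1; -1 > 0 — FAILS

Because a single integer refutes it, the statement is false.

Answer: False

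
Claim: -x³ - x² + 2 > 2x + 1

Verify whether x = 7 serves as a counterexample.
Substitute x = 7 into the relation:
x = 7: LHS = -7³ - 7² + 2 = -390, RHS = 2·7 + 1 = 15; -390 > 15 — FAILS

Since the claim fails at x = 7, this value is a counterexample.

Answer: Yes, x = 7 is a counterexample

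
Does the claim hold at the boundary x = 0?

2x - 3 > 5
x = 0: LHS = 2·0 - 3 = -3; -3 > 5 — FAILS

The relation fails at x = 0, so x = 0 is a counterexample.

Answer: No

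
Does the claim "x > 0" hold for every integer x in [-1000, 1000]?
The claim fails at x = 0:
x = 0: 0 > 0 — FAILS

Because a single integer refutes it, the statement is false.

Answer: False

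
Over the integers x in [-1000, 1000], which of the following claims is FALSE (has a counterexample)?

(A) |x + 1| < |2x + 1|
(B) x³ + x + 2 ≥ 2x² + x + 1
(A) x = 0: LHS = |0 + 1| = |1| = 1, RHS = |2·0 + 1| = |1| = 1; 1 < 1 — FAILS
(B) x = -1: LHS = (-1)³ + (-1) + 2 = 0, RHS = 2·(-1)² + (-1) + 1 = 2; 0 ≥ 2 — FAILS

Answer: Both A and B are false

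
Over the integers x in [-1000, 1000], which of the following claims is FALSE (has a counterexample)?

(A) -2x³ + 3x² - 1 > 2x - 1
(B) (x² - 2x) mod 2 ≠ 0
(A) x = 0: LHS = -2·0³ + 3·0² - 1 = -1, RHS = 2·0 - 1 = -1; -1 > -1 — FAILS
(B) x = 0: LHS = (0² - 2·0) mod 2 = 0 mod 2 = 0; 0 ≠ 0 — FAILS

Answer: Both A and B are false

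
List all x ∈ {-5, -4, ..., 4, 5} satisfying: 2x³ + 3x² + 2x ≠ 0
Holds for: {-5, -4, -3, -2, -1, 1, 2, 3, 4, 5}
Fails for: {0}

Answer: {-5, -4, -3, -2, -1, 1, 2, 3, 4, 5}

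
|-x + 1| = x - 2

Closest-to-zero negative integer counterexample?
Testing negative integers from -1 downward:
x = -1: LHS = |-(-1) + 1| = |2| = 2, RHS = (-1) - 2 = -3; 2 = -3 — FAILS  ← closest negative counterexample to 0

Answer: x = -1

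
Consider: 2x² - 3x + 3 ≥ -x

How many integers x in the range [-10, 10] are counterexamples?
Over all integers in [-10, 10], LHS − RHS is smallest at x = 0, where it equals 3:
x = 0: LHS = 2·0² - 3·0 + 3 = 3, RHS = -0 = 0; 3 ≥ 0 — holds
At the ends of the range:
x = -10: LHS = 2·(-10)² - 3·(-10) + 3 = 233, RHS = -(-10) = 10; 233 ≥ 10 — holds
x = 10: LHS = 2·10² - 3·10 + 3 = 173; 173 ≥ -10 — holds
Hence LHS − RHS is never negative, i.e. LHS ≥ RHS throughout, so the relation holds for every integer in [-10, 10].

No counterexample appears in that range.

Answer: 0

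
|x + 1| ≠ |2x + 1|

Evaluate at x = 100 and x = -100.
x = 100: LHS = |100 + 1| = |101| = 101, RHS = |2·100 + 1| = |201| = 201; 101 ≠ 201 — holds
x = -100: LHS = |(-100) + 1| = |-99| = 99, RHS = |2·(-100) + 1| = |-199| = 199; 99 ≠ 199 — holds

Answer: Yes, holds for both x = 100 and x = -100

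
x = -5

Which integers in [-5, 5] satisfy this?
Holds for: {-5}
Fails for: {-4, -3, -2, -1, 0, 1, 2, 3, 4, 5}

Answer: {-5}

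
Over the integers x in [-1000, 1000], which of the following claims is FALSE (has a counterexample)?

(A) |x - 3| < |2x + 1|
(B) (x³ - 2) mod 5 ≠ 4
(A) x = 0: LHS = |0 - 3| = |-3| = 3, RHS = |2·0 + 1| = |1| = 1; 3 < 1 — FAILS
(B) x = 1: LHS = (1³ - 2) mod 5 = (-1) mod 5 = 4; 4 ≠ 4 — FAILS

Answer: Both A and B are false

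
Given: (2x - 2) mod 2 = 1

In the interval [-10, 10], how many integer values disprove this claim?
Counterexamples in [-10, 10]: {-10, -9, -8, -7, -6, -5, -4, -3, -2, -1, 0, 1, 2, 3, 4, 5, 6, 7, 8, 9, 10}.

Counting them gives 21 values.

Answer: 21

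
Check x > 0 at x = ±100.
x = 100: 100 > 0 — holds
x = -100: -100 > 0 — FAILS

Answer: Partially: holds for x = 100, fails for x = -100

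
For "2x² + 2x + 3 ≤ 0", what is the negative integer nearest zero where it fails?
Testing negative integers from -1 downward:
x = -1: LHS = 2·(-1)² + 2·(-1) + 3 = 3; 3 ≤ 0 — FAILS  ← closest negative counterexample to 0

Answer: x = -1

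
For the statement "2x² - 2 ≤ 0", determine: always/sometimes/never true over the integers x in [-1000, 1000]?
Holds at x = 0: LHS = 2·0² - 2 = -2; -2 ≤ 0 — holds
Fails at x = 2: LHS = 2·2² - 2 = 6; 6 ≤ 0 — FAILS
It is satisfied by some integers in the range but not all.

Answer: Sometimes true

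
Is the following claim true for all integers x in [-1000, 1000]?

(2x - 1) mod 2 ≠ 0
For a polynomial with integer coefficients, its value mod 2 depends only on x mod 2, so it suffices to check one representative of each residue class, x = 0, 1:
x = 0: LHS = (2·0 - 1) mod 2 = (-1) mod 2 = 1; 1 ≠ 0 — holds
x = 1: LHS = (2·1 - 1) mod 2 = 1 mod 2 = 1; 1 ≠ 0 — holds
The relation holds in every residue class, so the relation holds for every integer in [-1000, 1000].

No counterexample exists.

Answer: True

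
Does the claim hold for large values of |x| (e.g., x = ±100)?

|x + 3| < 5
x = 100: LHS = |100 + 3| = |103| = 103; 103 < 5 — FAILS
x = -100: LHS = |(-100) + 3| = |-97| = 97; 97 < 5 — FAILS

Answer: No, fails for both x = 100 and x = -100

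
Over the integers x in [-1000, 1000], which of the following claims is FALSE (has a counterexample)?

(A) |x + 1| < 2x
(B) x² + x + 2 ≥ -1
(A) x = 0: LHS = |0 + 1| = |1| = 1, RHS = 2·0 = 0; 1 < 0 — FAILS

(B) Over all integers in [-1000, 1000], LHS − RHS is smallest at x = 0, where it equals 3:
x = 0: LHS = 0² + 0 + 2 = 2; 2 ≥ -1 — holds
At the ends of the range:
x = -1000: LHS = (-1000)² + (-1000) + 2 = 999002; 999002 ≥ -1 — holds
x = 1000: LHS = 1000² + 1000 + 2 = 1001002; 1001002 ≥ -1 — holds
Hence LHS − RHS is never negative, i.e. LHS ≥ RHS throughout, so the relation holds for every integer in [-1000, 1000].

Only (A) has a counterexample.

Answer: A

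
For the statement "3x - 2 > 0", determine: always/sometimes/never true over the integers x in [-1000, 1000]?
Holds at x = 1: LHS = 3·1 - 2 = 1; 1 > 0 — holds
Fails at x = 0: LHS = 3·0 - 2 = -2; -2 > 0 — FAILS
It is satisfied by some integers in the range but not all.

Answer: Sometimes true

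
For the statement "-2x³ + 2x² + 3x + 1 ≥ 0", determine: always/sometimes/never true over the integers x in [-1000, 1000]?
Holds at x = 0: LHS = -2·0³ + 2·0² + 3·0 + 1 = 1; 1 ≥ 0 — holds
Fails at x = 2: LHS = -2·2³ + 2·2² + 3·2 + 1 = -1; -1 ≥ 0 — FAILS
It is satisfied by some integers in the range but not all.

Answer: Sometimes true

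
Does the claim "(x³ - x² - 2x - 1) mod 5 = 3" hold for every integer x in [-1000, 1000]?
The claim fails at x = 0:
x = 0: LHS = (0³ - 0² - 2·0 - 1) mod 5 = (-1) mod 5 = 4; 4 = 3 — FAILS

Because a single integer refutes it, the statement is false.

Answer: False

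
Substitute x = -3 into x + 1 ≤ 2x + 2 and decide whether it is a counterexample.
Substitute x = -3 into the relation:
x = -3: LHS = (-3) + 1 = -2, RHS = 2·(-3) + 2 = -4; -2 ≤ -4 — FAILS

Since the claim fails at x = -3, this value is a counterexample.

Answer: Yes, x = -3 is a counterexample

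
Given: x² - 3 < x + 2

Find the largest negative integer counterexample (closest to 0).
Testing negative integers from -1 downward:
x = -1: LHS = (-1)² - 3 = -2, RHS = (-1) + 2 = 1; -2 < 1 — holds
x = -2: LHS = (-2)² - 3 = 1, RHS = (-2) + 2 = 0; 1 < 0 — FAILS  ← closest negative counterexample to 0

Answer: x = -2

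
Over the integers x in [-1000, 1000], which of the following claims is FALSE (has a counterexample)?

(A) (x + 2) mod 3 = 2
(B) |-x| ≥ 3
(A) x = 1: LHS = (1 + 2) mod 3 = 3 mod 3 = 0; 0 = 2 — FAILS
(B) x = 0: LHS = |-0| = |0| = 0; 0 ≥ 3 — FAILS

Answer: Both A and B are false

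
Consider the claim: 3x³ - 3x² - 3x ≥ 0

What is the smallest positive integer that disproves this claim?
Testing positive integers:
x = 1: LHS = 3·1³ - 3·1² - 3·1 = -3; -3 ≥ 0 — FAILS  ← smallest positive counterexample

Answer: x = 1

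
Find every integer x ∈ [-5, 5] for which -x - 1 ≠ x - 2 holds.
Track d = LHS − RHS over the integers in [-5, 5]. Equality would need d = 0, but d changes sign only between consecutive integers, jumping over 0:
x = 0: LHS = -0 - 1 = -1, RHS = 0 - 2 = -2; -1 ≠ -2 — holds  (d = 1)
x = 1: LHS = -1 - 1 = -2, RHS = 1 - 2 = -1; -2 ≠ -1 — holds  (d = -1)
Away from these crossings d keeps a constant sign, and checking every integer in [-5, 5] confirms d ≠ 0 throughout. Hence the two sides are never equal, so the relation holds for every integer in [-5, 5].

Answer: All integers in [-5, 5]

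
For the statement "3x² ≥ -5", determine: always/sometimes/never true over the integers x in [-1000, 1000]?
Over all integers in [-1000, 1000], LHS − RHS is smallest at x = 0, where it equals 5:
x = 0: LHS = 3·0² = 0; 0 ≥ -5 — holds
At the ends of the range:
x = -1000: LHS = 3·(-1000)² = 3000000; 3000000 ≥ -5 — holds
x = 1000: LHS = 3·1000² = 3000000; 3000000 ≥ -5 — holds
Hence LHS − RHS is never negative, i.e. LHS ≥ RHS throughout, so the relation holds for every integer in [-1000, 1000].

No counterexample exists.

Answer: Always true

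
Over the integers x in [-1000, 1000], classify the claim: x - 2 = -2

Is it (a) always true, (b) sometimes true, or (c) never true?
Holds at x = 0: LHS = 0 - 2 = -2; -2 = -2 — holds
Fails at x = 1: LHS = 1 - 2 = -1; -1 = -2 — FAILS
It is satisfied by some integers in the range but not all.

Answer: Sometimes true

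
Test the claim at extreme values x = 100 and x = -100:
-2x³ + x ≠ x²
x = 100: LHS = -2·100³ + 100 = -1999900, RHS = 100² = 10000; -1999900 ≠ 10000 — holds
x = -100: LHS = -2·(-100)³ + (-100) = 1999900, RHS = (-100)² = 10000; 1999900 ≠ 10000 — holds

Answer: Yes, holds for both x = 100 and x = -100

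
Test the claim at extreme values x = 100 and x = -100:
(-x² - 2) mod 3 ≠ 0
x = 100: LHS = (-100² - 2) mod 3 = (-10002) mod 3 = 0; 0 ≠ 0 — FAILS
x = -100: LHS = (-(-100)² - 2) mod 3 = (-10002) mod 3 = 0; 0 ≠ 0 — FAILS

Answer: No, fails for both x = 100 and x = -100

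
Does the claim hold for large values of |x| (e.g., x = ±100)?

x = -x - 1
x = 100: RHS = -100 - 1 = -101; 100 = -101 — FAILS
x = -100: RHS = -(-100) - 1 = 99; -100 = 99 — FAILS

Answer: No, fails for both x = 100 and x = -100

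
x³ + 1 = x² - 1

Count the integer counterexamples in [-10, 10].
Counterexamples in [-10, 10]: {-10, -9, -8, -7, -6, -5, -4, -3, -2, 0, 1, 2, 3, 4, 5, 6, 7, 8, 9, 10}.

Counting them gives 20 values.

Answer: 20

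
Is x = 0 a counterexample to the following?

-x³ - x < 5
Substitute x = 0 into the relation:
x = 0: LHS = -0³ - 0 = 0; 0 < 5 — holds

The claim holds here, so x = 0 is not a counterexample. (A counterexample exists elsewhere, e.g. x = -2.)

Answer: No, x = 0 is not a counterexample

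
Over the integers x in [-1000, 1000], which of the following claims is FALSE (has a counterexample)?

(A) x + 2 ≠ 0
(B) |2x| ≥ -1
(A) x = -2: LHS = (-2) + 2 = 0; 0 ≠ 0 — FAILS

(B) An absolute value is never negative, so the left side is ≥ 0 for every x, while the right side is -1. Tightest case in [-1000, 1000] is x = 0:
x = 0: LHS = |2·0| = |0| = 0; 0 ≥ -1 — holds
Hence LHS − RHS is never negative, i.e. LHS ≥ RHS throughout, so the relation holds for every integer in [-1000, 1000].

Only (A) has a counterexample.

Answer: A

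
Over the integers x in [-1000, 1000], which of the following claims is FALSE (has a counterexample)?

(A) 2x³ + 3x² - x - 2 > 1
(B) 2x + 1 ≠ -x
(A) x = 0: LHS = 2·0³ + 3·0² - 0 - 2 = -2; -2 > 1 — FAILS

(B) Track d = LHS − RHS over the integers in [-1000, 1000]. Equality would need d = 0, but d changes sign only between consecutive integers, jumping over 0:
x = -1: LHS = 2·(-1) + 1 = -1, RHS = -(-1) = 1; -1 ≠ 1 — holds  (d = -2)
x = 0: LHS = 2·0 + 1 = 1, RHS = -0 = 0; 1 ≠ 0 — holds  (d = 1)
Away from these crossings d keeps a constant sign, and checking every integer in [-1000, 1000] confirms d ≠ 0 throughout. Hence the two sides are never equal, so the relation holds for every integer in [-1000, 1000].

Only (A) has a counterexample.

Answer: A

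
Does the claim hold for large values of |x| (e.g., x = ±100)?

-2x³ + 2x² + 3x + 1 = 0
x = 100: LHS = -2·100³ + 2·100² + 3·100 + 1 = -1979699; -1979699 = 0 — FAILS
x = -100: LHS = -2·(-100)³ + 2·(-100)² + 3·(-100) + 1 = 2019701; 2019701 = 0 — FAILS

Answer: No, fails for both x = 100 and x = -100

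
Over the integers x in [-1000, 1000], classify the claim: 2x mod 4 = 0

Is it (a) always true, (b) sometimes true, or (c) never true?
Holds at x = 0: LHS = (2·0) mod 4 = 0 mod 4 = 0; 0 = 0 — holds
Fails at x = 1: LHS = (2·1) mod 4 = 2 mod 4 = 2; 2 = 0 — FAILS
It is satisfied by some integers in the range but not all.

Answer: Sometimes true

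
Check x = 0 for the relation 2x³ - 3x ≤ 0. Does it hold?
x = 0: LHS = 2·0³ - 3·0 = 0; 0 ≤ 0 — holds

The relation is satisfied at x = 0.

Answer: Yes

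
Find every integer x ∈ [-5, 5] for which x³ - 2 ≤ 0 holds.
Holds for: {-5, -4, -3, -2, -1, 0, 1}
Fails for: {2, 3, 4, 5}

Answer: {-5, -4, -3, -2, -1, 0, 1}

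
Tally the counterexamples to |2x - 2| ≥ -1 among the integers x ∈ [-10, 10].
An absolute value is never negative, so the left side is ≥ 0 for every x, while the right side is -1. Tightest case in [-10, 10] is x = 1:
x = 1: LHS = |2·1 - 2| = |0| = 0; 0 ≥ -1 — holds
Hence LHS − RHS is never negative, i.e. LHS ≥ RHS throughout, so the relation holds for every integer in [-10, 10].

No counterexample appears in that range.

Answer: 0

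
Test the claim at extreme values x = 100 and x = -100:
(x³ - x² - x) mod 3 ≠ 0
x = 100: LHS = (100³ - 100² - 100) mod 3 = 989900 mod 3 = 2; 2 ≠ 0 — holds
x = -100: LHS = ((-100)³ - (-100)² - (-100)) mod 3 = (-1009900) mod 3 = 2; 2 ≠ 0 — holds

Answer: Yes, holds for both x = 100 and x = -100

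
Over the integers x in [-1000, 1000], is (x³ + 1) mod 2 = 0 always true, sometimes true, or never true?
Holds at x = 1: LHS = (1³ + 1) mod 2 = 2 mod 2 = 0; 0 = 0 — holds
Fails at x = 0: LHS = (0³ + 1) mod 2 = 1 mod 2 = 1; 1 = 0 — FAILS
It is satisfied by some integers in the range but not all.

Answer: Sometimes true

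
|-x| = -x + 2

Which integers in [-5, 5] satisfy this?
Holds for: {1}
Fails for: {-5, -4, -3, -2, -1, 0, 2, 3, 4, 5}

Answer: {1}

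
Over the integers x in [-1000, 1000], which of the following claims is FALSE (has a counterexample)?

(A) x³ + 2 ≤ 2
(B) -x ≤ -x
(A) x = 1: LHS = 1³ + 2 = 3; 3 ≤ 2 — FAILS

(B) Over all integers in [-1000, 1000], LHS − RHS is largest at x = 0, where it equals 0:
x = 0: LHS = -0 = 0, RHS = -0 = 0; 0 ≤ 0 — holds
At the ends of the range:
x = -1000: LHS = -(-1000) = 1000, RHS = -(-1000) = 1000; 1000 ≤ 1000 — holds
x = 1000: -1000 ≤ -1000 — holds
Hence LHS − RHS is never positive, i.e. LHS ≤ RHS throughout, so the relation holds for every integer in [-1000, 1000].

Only (A) has a counterexample.

Answer: A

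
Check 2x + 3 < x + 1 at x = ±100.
x = 100: LHS = 2·100 + 3 = 203, RHS = 100 + 1 = 101; 203 < 101 — FAILS
x = -100: LHS = 2·(-100) + 3 = -197, RHS = (-100) + 1 = -99; -197 < -99 — holds

Answer: Partially: fails for x = 100, holds for x = -100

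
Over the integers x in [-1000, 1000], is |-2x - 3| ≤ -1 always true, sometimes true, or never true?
An absolute value is never negative, so the left side is ≥ 0 for every x, while the right side is -1. Tightest case in [-1000, 1000] is x = -1:
x = -1: LHS = |-2·(-1) - 3| = |-1| = 1; 1 ≤ -1 — FAILS
Hence LHS − RHS is never zero or negative, i.e. LHS > RHS throughout, so the claimed relation (≤) fails for every integer in [-1000, 1000].

No integer in the range satisfies it.

Answer: Never true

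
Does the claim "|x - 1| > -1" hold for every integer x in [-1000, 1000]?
An absolute value is never negative, so the left side is ≥ 0 for every x, while the right side is -1. Tightest case in [-1000, 1000] is x = 1:
x = 1: LHS = |1 - 1| = |0| = 0; 0 > -1 — holds
Hence LHS − RHS is never zero or negative, i.e. LHS > RHS throughout, so the relation holds for every integer in [-1000, 1000].

No counterexample exists.

Answer: True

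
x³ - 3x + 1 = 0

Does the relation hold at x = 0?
x = 0: LHS = 0³ - 3·0 + 1 = 1; 1 = 0 — FAILS

The relation fails at x = 0, so x = 0 is a counterexample.

Answer: No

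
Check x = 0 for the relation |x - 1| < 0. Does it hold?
x = 0: LHS = |0 - 1| = |-1| = 1; 1 < 0 — FAILS

The relation fails at x = 0, so x = 0 is a counterexample.

Answer: No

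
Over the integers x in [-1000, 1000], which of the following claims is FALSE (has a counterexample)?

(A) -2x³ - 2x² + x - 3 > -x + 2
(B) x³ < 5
(A) x = 0: LHS = -2·0³ - 2·0² + 0 - 3 = -3, RHS = -0 + 2 = 2; -3 > 2 — FAILS
(B) x = 2: LHS = 2³ = 8; 8 < 5 — FAILS

Answer: Both A and B are false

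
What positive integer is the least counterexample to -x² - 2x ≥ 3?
Testing positive integers:
x = 1: LHS = -1² - 2·1 = -3; -3 ≥ 3 — FAILS  ← smallest positive counterexample

Answer: x = 1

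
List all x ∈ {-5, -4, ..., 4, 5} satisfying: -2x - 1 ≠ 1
Holds for: {-5, -4, -3, -2, 0, 1, 2, 3, 4, 5}
Fails for: {-1}

Answer: {-5, -4, -3, -2, 0, 1, 2, 3, 4, 5}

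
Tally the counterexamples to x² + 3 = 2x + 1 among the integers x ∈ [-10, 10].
Counterexamples in [-10, 10]: {-10, -9, -8, -7, -6, -5, -4, -3, -2, -1, 0, 1, 2, 3, 4, 5, 6, 7, 8, 9, 10}.

Counting them gives 21 values.

Answer: 21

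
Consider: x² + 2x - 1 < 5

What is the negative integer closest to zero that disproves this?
Testing negative integers from -1 downward:
x = -1: LHS = (-1)² + 2·(-1) - 1 = -2; -2 < 5 — holds
x = -2: LHS = (-2)² + 2·(-2) - 1 = -1; -1 < 5 — holds
x = -3: LHS = (-3)² + 2·(-3) - 1 = 2; 2 < 5 — holds
x = -4: LHS = (-4)² + 2·(-4) - 1 = 7; 7 < 5 — FAILS  ← closest negative counterexample to 0

Answer: x = -4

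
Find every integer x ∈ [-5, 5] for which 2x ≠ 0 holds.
Holds for: {-5, -4, -3, -2, -1, 1, 2, 3, 4, 5}
Fails for: {0}

Answer: {-5, -4, -3, -2, -1, 1, 2, 3, 4, 5}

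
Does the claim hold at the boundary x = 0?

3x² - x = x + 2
x = 0: LHS = 3·0² - 0 = 0, RHS = 0 + 2 = 2; 0 = 2 — FAILS

The relation fails at x = 0, so x = 0 is a counterexample.

Answer: No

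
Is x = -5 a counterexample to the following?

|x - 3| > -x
Substitute x = -5 into the relation:
x = -5: LHS = |(-5) - 3| = |-8| = 8, RHS = -(-5) = 5; 8 > 5 — holds

The relation holds at x = -5, so it is not a counterexample.

Answer: No, x = -5 is not a counterexample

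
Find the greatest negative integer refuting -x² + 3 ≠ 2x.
Testing negative integers from -1 downward:
x = -1: LHS = -(-1)² + 3 = 2, RHS = 2·(-1) = -2; 2 ≠ -2 — holds
x = -2: LHS = -(-2)² + 3 = -1, RHS = 2·(-2) = -4; -1 ≠ -4 — holds
x = -3: LHS = -(-3)² + 3 = -6, RHS = 2·(-3) = -6; -6 ≠ -6 — FAILS  ← closest negative counterexample to 0

Answer: x = -3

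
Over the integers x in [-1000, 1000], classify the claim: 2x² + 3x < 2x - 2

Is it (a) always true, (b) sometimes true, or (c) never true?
Over all integers in [-1000, 1000], LHS − RHS is smallest at x = 0, where it equals 2:
x = 0: LHS = 2·0² + 3·0 = 0, RHS = 2·0 - 2 = -2; 0 < -2 — FAILS
At the ends of the range:
x = -1000: LHS = 2·(-1000)² + 3·(-1000) = 1997000, RHS = 2·(-1000) - 2 = -2002; 1997000 < -2002 — FAILS
x = 1000: LHS = 2·1000² + 3·1000 = 2003000, RHS = 2·1000 - 2 = 1998; 2003000 < 1998 — FAILS
Hence LHS − RHS is never negative, i.e. LHS ≥ RHS throughout, so the claimed relation (<) fails for every integer in [-1000, 1000].

No integer in the range satisfies it.

Answer: Never true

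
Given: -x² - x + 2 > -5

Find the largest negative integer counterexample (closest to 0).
Testing negative integers from -1 downward:
x = -1: LHS = -(-1)² - (-1) + 2 = 2; 2 > -5 — holds
x = -2: LHS = -(-2)² - (-2) + 2 = 0; 0 > -5 — holds
x = -3: LHS = -(-3)² - (-3) + 2 = -4; -4 > -5 — holds
x = -4: LHS = -(-4)² - (-4) + 2 = -10; -10 > -5 — FAILS  ← closest negative counterexample to 0

Answer: x = -4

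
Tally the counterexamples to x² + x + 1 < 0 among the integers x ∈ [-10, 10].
Counterexamples in [-10, 10]: {-10, -9, -8, -7, -6, -5, -4, -3, -2, -1, 0, 1, 2, 3, 4, 5, 6, 7, 8, 9, 10}.

Counting them gives 21 values.

Answer: 21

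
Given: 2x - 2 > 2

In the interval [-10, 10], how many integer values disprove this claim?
Counterexamples in [-10, 10]: {-10, -9, -8, -7, -6, -5, -4, -3, -2, -1, 0, 1, 2}.

Counting them gives 13 values.

Answer: 13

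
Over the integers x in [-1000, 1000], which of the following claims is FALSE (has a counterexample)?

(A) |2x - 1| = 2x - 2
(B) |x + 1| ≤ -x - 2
(A) x = 0: LHS = |2·0 - 1| = |-1| = 1, RHS = 2·0 - 2 = -2; 1 = -2 — FAILS
(B) x = 0: LHS = |0 + 1| = |1| = 1, RHS = -0 - 2 = -2; 1 ≤ -2 — FAILS

Answer: Both A and B are false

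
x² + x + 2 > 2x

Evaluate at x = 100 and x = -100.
x = 100: LHS = 100² + 100 + 2 = 10102, RHS = 2·100 = 200; 10102 > 200 — holds
x = -100: LHS = (-100)² + (-100) + 2 = 9902, RHS = 2·(-100) = -200; 9902 > -200 — holds

Answer: Yes, holds for both x = 100 and x = -100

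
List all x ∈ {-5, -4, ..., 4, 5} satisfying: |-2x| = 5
Track d = LHS − RHS over the integers in [-5, 5]. Equality would need d = 0, but d changes sign only between consecutive integers, jumping over 0:
x = -3: LHS = |-2·(-3)| = |6| = 6; 6 = 5 — FAILS  (d = 1)
x = -2: LHS = |-2·(-2)| = |4| = 4; 4 = 5 — FAILS  (d = -1)
x = 2: LHS = |-2·2| = |-4| = 4; 4 = 5 — FAILS  (d = -1)
x = 3: LHS = |-2·3| = |-6| = 6; 6 = 5 — FAILS  (d = 1)
Away from these crossings d keeps a constant sign, and checking every integer in [-5, 5] confirms d ≠ 0 throughout. Hence the two sides are never equal, so the claimed relation (=) fails for every integer in [-5, 5].

Answer: None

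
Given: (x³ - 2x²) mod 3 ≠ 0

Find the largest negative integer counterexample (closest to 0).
Testing negative integers from -1 downward:
x = -1: LHS = ((-1)³ - 2·(-1)²) mod 3 = (-3) mod 3 = 0; 0 ≠ 0 — FAILS  ← closest negative counterexample to 0

Answer: x = -1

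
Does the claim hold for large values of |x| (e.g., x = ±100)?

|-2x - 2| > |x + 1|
x = 100: LHS = |-2·100 - 2| = |-202| = 202, RHS = |100 + 1| = |101| = 101; 202 > 101 — holds
x = -100: LHS = |-2·(-100) - 2| = |198| = 198, RHS = |(-100) + 1| = |-99| = 99; 198 > 99 — holds

Answer: Yes, holds for both x = 100 and x = -100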